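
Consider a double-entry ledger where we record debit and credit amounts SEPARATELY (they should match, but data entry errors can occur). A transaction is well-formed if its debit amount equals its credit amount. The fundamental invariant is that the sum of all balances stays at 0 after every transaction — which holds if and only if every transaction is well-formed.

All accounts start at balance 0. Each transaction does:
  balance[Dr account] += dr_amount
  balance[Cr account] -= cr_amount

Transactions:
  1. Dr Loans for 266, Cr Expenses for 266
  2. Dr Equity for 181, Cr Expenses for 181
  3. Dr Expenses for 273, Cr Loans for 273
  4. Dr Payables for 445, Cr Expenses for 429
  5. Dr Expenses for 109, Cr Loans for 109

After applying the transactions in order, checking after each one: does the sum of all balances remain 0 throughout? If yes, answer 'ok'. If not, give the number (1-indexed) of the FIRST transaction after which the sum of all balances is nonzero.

Answer: 4

Derivation:
After txn 1: dr=266 cr=266 sum_balances=0
After txn 2: dr=181 cr=181 sum_balances=0
After txn 3: dr=273 cr=273 sum_balances=0
After txn 4: dr=445 cr=429 sum_balances=16
After txn 5: dr=109 cr=109 sum_balances=16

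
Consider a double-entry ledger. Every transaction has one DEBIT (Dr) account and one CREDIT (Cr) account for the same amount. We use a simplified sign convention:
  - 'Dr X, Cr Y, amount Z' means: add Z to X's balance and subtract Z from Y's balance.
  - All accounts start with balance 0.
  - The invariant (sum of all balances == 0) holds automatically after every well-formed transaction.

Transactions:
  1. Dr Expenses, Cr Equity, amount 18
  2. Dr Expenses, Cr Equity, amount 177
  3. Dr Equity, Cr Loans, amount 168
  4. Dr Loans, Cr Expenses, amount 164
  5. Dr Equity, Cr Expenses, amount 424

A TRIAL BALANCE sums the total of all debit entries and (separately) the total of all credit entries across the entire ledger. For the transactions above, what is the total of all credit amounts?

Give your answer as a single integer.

Txn 1: credit+=18
Txn 2: credit+=177
Txn 3: credit+=168
Txn 4: credit+=164
Txn 5: credit+=424
Total credits = 951

Answer: 951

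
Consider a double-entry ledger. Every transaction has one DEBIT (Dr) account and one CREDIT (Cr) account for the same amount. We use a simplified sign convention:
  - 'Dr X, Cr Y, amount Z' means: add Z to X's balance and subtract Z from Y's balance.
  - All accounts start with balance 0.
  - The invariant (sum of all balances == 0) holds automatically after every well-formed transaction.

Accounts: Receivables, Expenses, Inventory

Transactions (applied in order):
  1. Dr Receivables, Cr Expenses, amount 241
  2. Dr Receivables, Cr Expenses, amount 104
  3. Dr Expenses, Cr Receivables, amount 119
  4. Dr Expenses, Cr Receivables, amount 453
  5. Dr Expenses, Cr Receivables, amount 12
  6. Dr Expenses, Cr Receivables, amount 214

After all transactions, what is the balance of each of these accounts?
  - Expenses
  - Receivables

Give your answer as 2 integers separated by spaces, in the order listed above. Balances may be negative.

After txn 1 (Dr Receivables, Cr Expenses, amount 241): Expenses=-241 Receivables=241
After txn 2 (Dr Receivables, Cr Expenses, amount 104): Expenses=-345 Receivables=345
After txn 3 (Dr Expenses, Cr Receivables, amount 119): Expenses=-226 Receivables=226
After txn 4 (Dr Expenses, Cr Receivables, amount 453): Expenses=227 Receivables=-227
After txn 5 (Dr Expenses, Cr Receivables, amount 12): Expenses=239 Receivables=-239
After txn 6 (Dr Expenses, Cr Receivables, amount 214): Expenses=453 Receivables=-453

Answer: 453 -453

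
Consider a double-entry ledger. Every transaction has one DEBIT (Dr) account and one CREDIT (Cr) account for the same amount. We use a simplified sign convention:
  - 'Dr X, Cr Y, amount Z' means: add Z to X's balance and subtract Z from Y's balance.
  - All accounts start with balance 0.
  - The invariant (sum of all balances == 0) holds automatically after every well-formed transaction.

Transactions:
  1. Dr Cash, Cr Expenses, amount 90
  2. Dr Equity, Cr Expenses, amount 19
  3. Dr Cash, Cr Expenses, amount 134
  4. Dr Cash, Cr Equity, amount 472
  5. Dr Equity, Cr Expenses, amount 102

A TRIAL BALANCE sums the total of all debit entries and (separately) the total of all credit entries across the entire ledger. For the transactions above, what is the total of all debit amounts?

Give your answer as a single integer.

Txn 1: debit+=90
Txn 2: debit+=19
Txn 3: debit+=134
Txn 4: debit+=472
Txn 5: debit+=102
Total debits = 817

Answer: 817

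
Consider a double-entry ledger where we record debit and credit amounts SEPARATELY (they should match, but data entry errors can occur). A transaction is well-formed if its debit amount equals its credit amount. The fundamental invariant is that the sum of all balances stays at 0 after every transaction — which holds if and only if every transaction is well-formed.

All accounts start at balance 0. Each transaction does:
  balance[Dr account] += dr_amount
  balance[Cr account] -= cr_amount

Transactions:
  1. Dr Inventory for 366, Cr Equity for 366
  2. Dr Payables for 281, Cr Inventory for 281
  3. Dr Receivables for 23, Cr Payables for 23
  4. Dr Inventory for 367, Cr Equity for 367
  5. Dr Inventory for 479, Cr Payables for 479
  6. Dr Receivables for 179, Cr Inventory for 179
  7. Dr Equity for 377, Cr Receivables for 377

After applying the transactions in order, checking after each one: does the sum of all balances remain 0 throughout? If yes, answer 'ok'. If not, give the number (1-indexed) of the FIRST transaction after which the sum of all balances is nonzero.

After txn 1: dr=366 cr=366 sum_balances=0
After txn 2: dr=281 cr=281 sum_balances=0
After txn 3: dr=23 cr=23 sum_balances=0
After txn 4: dr=367 cr=367 sum_balances=0
After txn 5: dr=479 cr=479 sum_balances=0
After txn 6: dr=179 cr=179 sum_balances=0
After txn 7: dr=377 cr=377 sum_balances=0

Answer: ok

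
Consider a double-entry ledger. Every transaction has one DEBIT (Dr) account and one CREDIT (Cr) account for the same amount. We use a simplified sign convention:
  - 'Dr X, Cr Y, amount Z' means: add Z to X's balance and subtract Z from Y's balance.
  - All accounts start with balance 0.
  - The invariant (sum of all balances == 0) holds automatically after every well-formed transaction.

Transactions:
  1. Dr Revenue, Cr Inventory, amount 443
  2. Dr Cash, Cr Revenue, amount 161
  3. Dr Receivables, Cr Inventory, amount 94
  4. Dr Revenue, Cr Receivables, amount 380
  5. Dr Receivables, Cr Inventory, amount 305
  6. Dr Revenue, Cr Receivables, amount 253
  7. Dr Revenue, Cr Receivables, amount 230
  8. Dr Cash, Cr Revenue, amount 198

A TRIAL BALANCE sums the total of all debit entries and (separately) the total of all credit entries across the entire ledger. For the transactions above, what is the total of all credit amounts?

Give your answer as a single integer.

Answer: 2064

Derivation:
Txn 1: credit+=443
Txn 2: credit+=161
Txn 3: credit+=94
Txn 4: credit+=380
Txn 5: credit+=305
Txn 6: credit+=253
Txn 7: credit+=230
Txn 8: credit+=198
Total credits = 2064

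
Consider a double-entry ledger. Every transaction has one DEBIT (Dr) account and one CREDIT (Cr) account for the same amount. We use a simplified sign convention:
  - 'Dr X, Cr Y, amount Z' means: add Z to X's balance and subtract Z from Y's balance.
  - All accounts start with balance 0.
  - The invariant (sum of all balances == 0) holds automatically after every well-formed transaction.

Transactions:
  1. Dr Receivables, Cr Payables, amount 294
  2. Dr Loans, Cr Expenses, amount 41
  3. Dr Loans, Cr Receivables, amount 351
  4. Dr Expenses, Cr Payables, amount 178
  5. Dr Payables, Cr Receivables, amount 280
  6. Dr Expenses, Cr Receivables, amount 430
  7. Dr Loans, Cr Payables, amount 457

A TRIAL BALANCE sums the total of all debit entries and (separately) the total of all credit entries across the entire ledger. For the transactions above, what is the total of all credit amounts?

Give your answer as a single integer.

Answer: 2031

Derivation:
Txn 1: credit+=294
Txn 2: credit+=41
Txn 3: credit+=351
Txn 4: credit+=178
Txn 5: credit+=280
Txn 6: credit+=430
Txn 7: credit+=457
Total credits = 2031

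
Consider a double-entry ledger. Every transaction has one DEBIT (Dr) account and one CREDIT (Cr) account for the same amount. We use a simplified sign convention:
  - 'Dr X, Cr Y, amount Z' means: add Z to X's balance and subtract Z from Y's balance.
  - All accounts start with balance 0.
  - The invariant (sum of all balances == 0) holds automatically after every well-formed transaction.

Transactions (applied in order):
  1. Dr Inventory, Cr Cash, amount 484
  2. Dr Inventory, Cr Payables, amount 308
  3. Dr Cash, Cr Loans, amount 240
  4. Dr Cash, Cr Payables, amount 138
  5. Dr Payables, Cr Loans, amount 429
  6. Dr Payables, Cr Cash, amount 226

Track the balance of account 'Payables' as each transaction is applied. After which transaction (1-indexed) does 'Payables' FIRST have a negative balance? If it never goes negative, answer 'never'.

Answer: 2

Derivation:
After txn 1: Payables=0
After txn 2: Payables=-308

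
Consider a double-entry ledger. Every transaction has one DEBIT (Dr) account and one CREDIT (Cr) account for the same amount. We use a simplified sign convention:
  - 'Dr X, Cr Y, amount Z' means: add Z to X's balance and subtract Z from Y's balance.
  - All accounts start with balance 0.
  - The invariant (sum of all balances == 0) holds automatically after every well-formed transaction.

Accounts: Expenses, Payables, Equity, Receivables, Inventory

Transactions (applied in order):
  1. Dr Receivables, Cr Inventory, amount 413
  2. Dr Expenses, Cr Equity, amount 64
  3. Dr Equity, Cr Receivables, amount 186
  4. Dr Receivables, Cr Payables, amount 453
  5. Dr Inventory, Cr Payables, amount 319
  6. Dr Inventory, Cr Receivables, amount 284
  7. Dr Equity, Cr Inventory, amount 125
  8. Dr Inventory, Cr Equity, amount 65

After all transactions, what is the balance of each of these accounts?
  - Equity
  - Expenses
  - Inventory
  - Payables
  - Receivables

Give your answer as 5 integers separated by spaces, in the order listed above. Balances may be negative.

After txn 1 (Dr Receivables, Cr Inventory, amount 413): Inventory=-413 Receivables=413
After txn 2 (Dr Expenses, Cr Equity, amount 64): Equity=-64 Expenses=64 Inventory=-413 Receivables=413
After txn 3 (Dr Equity, Cr Receivables, amount 186): Equity=122 Expenses=64 Inventory=-413 Receivables=227
After txn 4 (Dr Receivables, Cr Payables, amount 453): Equity=122 Expenses=64 Inventory=-413 Payables=-453 Receivables=680
After txn 5 (Dr Inventory, Cr Payables, amount 319): Equity=122 Expenses=64 Inventory=-94 Payables=-772 Receivables=680
After txn 6 (Dr Inventory, Cr Receivables, amount 284): Equity=122 Expenses=64 Inventory=190 Payables=-772 Receivables=396
After txn 7 (Dr Equity, Cr Inventory, amount 125): Equity=247 Expenses=64 Inventory=65 Payables=-772 Receivables=396
After txn 8 (Dr Inventory, Cr Equity, amount 65): Equity=182 Expenses=64 Inventory=130 Payables=-772 Receivables=396

Answer: 182 64 130 -772 396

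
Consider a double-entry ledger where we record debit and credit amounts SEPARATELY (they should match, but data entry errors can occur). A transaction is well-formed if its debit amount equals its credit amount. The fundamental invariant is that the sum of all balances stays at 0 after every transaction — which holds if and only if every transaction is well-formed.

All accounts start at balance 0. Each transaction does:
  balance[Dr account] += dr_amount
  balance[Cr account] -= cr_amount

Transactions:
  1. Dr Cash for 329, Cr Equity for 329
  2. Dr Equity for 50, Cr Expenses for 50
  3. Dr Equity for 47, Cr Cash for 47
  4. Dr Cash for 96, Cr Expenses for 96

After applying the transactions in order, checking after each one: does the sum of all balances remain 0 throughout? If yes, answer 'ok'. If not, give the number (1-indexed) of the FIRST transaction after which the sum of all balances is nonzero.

Answer: ok

Derivation:
After txn 1: dr=329 cr=329 sum_balances=0
After txn 2: dr=50 cr=50 sum_balances=0
After txn 3: dr=47 cr=47 sum_balances=0
After txn 4: dr=96 cr=96 sum_balances=0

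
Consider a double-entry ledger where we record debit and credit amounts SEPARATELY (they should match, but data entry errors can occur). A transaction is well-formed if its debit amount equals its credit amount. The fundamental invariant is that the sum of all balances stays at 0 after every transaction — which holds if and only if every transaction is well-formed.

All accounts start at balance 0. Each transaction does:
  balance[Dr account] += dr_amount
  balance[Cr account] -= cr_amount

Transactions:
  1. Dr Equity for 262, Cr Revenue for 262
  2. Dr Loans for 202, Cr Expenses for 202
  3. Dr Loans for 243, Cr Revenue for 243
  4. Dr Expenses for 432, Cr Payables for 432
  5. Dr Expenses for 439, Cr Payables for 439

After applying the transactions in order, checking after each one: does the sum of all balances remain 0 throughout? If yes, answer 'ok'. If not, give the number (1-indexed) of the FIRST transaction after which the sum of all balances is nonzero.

After txn 1: dr=262 cr=262 sum_balances=0
After txn 2: dr=202 cr=202 sum_balances=0
After txn 3: dr=243 cr=243 sum_balances=0
After txn 4: dr=432 cr=432 sum_balances=0
After txn 5: dr=439 cr=439 sum_balances=0

Answer: ok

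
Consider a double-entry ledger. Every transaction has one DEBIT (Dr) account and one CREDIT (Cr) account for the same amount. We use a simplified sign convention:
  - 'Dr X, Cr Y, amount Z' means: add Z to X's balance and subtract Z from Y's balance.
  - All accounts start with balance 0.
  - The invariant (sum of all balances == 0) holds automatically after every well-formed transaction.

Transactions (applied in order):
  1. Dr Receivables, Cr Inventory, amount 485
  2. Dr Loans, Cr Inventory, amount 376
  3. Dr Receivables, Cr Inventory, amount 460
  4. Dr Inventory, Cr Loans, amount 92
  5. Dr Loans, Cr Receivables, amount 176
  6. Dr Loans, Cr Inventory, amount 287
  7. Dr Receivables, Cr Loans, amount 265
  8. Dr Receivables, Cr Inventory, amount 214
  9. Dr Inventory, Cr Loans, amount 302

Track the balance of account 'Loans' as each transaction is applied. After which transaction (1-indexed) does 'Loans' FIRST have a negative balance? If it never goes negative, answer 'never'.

Answer: never

Derivation:
After txn 1: Loans=0
After txn 2: Loans=376
After txn 3: Loans=376
After txn 4: Loans=284
After txn 5: Loans=460
After txn 6: Loans=747
After txn 7: Loans=482
After txn 8: Loans=482
After txn 9: Loans=180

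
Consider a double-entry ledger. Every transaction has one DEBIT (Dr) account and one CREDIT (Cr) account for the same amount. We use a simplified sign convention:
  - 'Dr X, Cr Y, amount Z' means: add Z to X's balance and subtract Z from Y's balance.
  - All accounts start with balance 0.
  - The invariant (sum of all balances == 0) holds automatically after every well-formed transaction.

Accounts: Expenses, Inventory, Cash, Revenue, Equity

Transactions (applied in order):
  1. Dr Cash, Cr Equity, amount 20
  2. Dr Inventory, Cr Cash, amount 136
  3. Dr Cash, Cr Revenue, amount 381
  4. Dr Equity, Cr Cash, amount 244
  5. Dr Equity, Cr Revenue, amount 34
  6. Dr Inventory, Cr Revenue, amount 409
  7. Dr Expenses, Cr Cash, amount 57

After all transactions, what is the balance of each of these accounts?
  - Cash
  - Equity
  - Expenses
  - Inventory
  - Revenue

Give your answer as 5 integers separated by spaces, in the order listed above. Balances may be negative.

After txn 1 (Dr Cash, Cr Equity, amount 20): Cash=20 Equity=-20
After txn 2 (Dr Inventory, Cr Cash, amount 136): Cash=-116 Equity=-20 Inventory=136
After txn 3 (Dr Cash, Cr Revenue, amount 381): Cash=265 Equity=-20 Inventory=136 Revenue=-381
After txn 4 (Dr Equity, Cr Cash, amount 244): Cash=21 Equity=224 Inventory=136 Revenue=-381
After txn 5 (Dr Equity, Cr Revenue, amount 34): Cash=21 Equity=258 Inventory=136 Revenue=-415
After txn 6 (Dr Inventory, Cr Revenue, amount 409): Cash=21 Equity=258 Inventory=545 Revenue=-824
After txn 7 (Dr Expenses, Cr Cash, amount 57): Cash=-36 Equity=258 Expenses=57 Inventory=545 Revenue=-824

Answer: -36 258 57 545 -824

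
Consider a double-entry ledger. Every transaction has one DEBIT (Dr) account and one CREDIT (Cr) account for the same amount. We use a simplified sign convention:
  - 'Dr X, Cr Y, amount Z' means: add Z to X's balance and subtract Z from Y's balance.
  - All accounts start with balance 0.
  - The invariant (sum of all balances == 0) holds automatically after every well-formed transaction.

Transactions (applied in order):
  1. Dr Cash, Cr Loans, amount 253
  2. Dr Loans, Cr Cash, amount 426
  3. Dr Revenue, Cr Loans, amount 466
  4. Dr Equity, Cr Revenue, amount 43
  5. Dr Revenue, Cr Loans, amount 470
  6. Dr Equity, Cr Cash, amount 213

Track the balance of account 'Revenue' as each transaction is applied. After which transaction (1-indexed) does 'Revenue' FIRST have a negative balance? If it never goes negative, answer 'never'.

After txn 1: Revenue=0
After txn 2: Revenue=0
After txn 3: Revenue=466
After txn 4: Revenue=423
After txn 5: Revenue=893
After txn 6: Revenue=893

Answer: never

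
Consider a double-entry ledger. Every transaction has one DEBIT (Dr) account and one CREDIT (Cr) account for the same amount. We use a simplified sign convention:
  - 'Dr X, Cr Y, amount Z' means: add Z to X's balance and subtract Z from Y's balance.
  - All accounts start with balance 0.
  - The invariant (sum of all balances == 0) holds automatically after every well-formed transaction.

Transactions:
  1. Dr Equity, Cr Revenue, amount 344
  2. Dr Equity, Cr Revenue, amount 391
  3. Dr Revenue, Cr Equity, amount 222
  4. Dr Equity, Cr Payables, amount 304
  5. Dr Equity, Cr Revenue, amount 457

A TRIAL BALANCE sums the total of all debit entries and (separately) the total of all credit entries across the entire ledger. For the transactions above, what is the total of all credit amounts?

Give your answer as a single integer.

Answer: 1718

Derivation:
Txn 1: credit+=344
Txn 2: credit+=391
Txn 3: credit+=222
Txn 4: credit+=304
Txn 5: credit+=457
Total credits = 1718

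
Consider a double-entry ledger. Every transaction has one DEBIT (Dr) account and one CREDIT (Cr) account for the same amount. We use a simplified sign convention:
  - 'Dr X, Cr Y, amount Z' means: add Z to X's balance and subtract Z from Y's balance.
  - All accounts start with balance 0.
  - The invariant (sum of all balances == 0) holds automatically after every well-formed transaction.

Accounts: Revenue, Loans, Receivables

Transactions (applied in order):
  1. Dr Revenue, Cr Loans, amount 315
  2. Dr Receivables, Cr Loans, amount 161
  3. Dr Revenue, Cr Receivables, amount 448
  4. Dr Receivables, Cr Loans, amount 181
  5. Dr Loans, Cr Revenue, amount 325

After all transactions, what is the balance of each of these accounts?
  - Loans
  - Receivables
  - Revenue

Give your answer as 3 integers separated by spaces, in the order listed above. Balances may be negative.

After txn 1 (Dr Revenue, Cr Loans, amount 315): Loans=-315 Revenue=315
After txn 2 (Dr Receivables, Cr Loans, amount 161): Loans=-476 Receivables=161 Revenue=315
After txn 3 (Dr Revenue, Cr Receivables, amount 448): Loans=-476 Receivables=-287 Revenue=763
After txn 4 (Dr Receivables, Cr Loans, amount 181): Loans=-657 Receivables=-106 Revenue=763
After txn 5 (Dr Loans, Cr Revenue, amount 325): Loans=-332 Receivables=-106 Revenue=438

Answer: -332 -106 438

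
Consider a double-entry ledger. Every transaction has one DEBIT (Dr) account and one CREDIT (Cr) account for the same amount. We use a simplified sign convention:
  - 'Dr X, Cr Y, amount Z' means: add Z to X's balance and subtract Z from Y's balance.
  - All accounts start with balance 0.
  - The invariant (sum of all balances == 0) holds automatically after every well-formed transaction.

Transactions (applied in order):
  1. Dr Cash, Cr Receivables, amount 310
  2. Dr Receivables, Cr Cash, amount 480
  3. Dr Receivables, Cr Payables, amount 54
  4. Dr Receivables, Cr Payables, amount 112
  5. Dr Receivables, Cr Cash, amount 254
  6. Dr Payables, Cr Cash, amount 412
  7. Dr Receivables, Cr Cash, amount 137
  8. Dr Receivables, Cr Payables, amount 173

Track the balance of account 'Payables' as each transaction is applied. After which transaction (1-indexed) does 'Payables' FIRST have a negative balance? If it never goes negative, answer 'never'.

After txn 1: Payables=0
After txn 2: Payables=0
After txn 3: Payables=-54

Answer: 3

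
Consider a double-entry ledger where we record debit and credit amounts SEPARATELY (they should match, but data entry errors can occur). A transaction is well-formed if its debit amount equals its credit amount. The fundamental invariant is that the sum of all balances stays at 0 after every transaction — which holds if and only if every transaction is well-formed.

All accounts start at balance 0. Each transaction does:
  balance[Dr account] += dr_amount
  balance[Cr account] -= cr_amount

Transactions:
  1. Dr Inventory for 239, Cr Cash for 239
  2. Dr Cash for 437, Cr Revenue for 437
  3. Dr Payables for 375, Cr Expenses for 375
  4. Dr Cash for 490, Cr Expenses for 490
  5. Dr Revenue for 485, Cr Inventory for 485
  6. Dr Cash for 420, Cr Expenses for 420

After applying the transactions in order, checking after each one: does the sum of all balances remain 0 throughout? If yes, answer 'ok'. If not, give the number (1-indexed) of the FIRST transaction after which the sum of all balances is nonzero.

Answer: ok

Derivation:
After txn 1: dr=239 cr=239 sum_balances=0
After txn 2: dr=437 cr=437 sum_balances=0
After txn 3: dr=375 cr=375 sum_balances=0
After txn 4: dr=490 cr=490 sum_balances=0
After txn 5: dr=485 cr=485 sum_balances=0
After txn 6: dr=420 cr=420 sum_balances=0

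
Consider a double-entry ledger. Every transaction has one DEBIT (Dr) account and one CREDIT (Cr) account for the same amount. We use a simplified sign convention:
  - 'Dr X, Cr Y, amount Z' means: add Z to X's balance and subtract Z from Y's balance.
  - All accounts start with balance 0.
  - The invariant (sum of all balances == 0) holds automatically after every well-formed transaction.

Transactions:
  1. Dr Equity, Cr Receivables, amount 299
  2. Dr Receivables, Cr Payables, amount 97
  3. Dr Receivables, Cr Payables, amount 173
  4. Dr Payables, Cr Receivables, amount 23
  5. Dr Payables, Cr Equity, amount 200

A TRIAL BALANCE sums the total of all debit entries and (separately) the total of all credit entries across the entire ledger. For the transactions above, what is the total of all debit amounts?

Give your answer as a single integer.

Txn 1: debit+=299
Txn 2: debit+=97
Txn 3: debit+=173
Txn 4: debit+=23
Txn 5: debit+=200
Total debits = 792

Answer: 792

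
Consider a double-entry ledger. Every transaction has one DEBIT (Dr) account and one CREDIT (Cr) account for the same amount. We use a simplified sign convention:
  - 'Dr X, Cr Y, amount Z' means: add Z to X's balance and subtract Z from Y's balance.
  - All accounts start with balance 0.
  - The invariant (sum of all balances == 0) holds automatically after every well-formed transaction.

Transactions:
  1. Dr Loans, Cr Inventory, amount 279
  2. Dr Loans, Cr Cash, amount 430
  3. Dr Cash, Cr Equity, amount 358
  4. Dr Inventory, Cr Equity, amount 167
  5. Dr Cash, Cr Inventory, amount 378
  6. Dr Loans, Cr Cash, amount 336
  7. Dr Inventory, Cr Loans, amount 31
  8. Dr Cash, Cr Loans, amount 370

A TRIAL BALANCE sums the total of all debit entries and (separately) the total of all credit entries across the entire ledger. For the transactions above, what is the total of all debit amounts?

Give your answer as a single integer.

Answer: 2349

Derivation:
Txn 1: debit+=279
Txn 2: debit+=430
Txn 3: debit+=358
Txn 4: debit+=167
Txn 5: debit+=378
Txn 6: debit+=336
Txn 7: debit+=31
Txn 8: debit+=370
Total debits = 2349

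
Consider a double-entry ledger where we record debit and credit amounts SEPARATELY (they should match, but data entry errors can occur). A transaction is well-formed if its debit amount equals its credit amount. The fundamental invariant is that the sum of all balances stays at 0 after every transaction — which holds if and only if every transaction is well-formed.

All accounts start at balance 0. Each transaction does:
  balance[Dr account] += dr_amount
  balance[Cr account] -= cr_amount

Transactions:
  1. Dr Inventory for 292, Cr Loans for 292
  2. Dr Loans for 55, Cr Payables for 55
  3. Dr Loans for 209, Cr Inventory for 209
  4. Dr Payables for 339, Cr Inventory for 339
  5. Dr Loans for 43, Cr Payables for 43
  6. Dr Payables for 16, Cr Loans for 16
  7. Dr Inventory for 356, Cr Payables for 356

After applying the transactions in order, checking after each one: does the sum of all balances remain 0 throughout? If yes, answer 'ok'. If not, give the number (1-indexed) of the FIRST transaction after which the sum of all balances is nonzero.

Answer: ok

Derivation:
After txn 1: dr=292 cr=292 sum_balances=0
After txn 2: dr=55 cr=55 sum_balances=0
After txn 3: dr=209 cr=209 sum_balances=0
After txn 4: dr=339 cr=339 sum_balances=0
After txn 5: dr=43 cr=43 sum_balances=0
After txn 6: dr=16 cr=16 sum_balances=0
After txn 7: dr=356 cr=356 sum_balances=0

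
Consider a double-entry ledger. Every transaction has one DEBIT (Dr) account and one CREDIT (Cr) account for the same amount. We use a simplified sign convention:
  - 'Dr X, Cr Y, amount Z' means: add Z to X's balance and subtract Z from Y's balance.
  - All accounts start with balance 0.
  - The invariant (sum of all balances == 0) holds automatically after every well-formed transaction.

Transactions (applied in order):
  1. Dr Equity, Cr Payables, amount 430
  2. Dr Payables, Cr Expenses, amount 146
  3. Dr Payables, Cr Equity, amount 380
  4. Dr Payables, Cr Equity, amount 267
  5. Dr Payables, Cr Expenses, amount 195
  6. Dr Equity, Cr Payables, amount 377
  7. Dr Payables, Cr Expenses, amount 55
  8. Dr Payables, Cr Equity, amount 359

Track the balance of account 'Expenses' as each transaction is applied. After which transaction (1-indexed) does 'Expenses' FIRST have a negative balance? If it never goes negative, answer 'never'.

After txn 1: Expenses=0
After txn 2: Expenses=-146

Answer: 2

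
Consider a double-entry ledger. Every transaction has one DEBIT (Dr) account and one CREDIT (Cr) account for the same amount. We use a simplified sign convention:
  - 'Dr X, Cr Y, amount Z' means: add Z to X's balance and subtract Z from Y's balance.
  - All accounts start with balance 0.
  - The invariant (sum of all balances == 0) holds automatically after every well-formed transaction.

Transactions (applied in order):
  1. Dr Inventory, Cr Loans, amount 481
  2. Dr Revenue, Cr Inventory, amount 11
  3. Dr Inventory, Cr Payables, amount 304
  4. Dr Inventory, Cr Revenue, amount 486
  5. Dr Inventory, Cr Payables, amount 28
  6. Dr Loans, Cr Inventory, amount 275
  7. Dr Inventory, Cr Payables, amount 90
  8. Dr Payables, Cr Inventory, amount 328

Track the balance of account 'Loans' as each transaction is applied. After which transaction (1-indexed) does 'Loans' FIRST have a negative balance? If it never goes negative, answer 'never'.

Answer: 1

Derivation:
After txn 1: Loans=-481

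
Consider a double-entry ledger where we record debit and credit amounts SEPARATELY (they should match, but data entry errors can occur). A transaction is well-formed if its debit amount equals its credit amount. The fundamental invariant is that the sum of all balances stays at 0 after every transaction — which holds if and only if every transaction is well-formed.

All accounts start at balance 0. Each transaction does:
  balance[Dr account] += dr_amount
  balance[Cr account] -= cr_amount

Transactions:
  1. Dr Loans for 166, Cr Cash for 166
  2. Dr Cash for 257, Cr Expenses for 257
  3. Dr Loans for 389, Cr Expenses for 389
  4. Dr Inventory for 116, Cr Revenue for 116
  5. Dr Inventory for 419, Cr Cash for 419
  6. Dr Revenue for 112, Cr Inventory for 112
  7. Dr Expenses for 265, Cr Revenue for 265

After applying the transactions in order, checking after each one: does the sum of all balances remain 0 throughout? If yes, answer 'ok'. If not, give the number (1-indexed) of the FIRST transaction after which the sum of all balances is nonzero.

Answer: ok

Derivation:
After txn 1: dr=166 cr=166 sum_balances=0
After txn 2: dr=257 cr=257 sum_balances=0
After txn 3: dr=389 cr=389 sum_balances=0
After txn 4: dr=116 cr=116 sum_balances=0
After txn 5: dr=419 cr=419 sum_balances=0
After txn 6: dr=112 cr=112 sum_balances=0
After txn 7: dr=265 cr=265 sum_balances=0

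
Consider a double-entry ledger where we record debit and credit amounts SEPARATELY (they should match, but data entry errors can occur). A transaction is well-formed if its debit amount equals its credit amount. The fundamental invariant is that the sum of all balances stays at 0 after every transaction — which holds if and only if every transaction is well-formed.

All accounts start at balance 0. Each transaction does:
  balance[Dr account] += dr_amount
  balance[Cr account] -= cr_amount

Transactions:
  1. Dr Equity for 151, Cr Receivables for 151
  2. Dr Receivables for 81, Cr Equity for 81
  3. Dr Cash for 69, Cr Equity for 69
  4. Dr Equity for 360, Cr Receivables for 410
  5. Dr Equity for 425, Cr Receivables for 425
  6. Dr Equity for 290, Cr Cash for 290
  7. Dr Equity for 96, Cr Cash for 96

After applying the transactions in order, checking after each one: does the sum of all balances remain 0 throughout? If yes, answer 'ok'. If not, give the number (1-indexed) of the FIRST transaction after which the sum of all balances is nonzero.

Answer: 4

Derivation:
After txn 1: dr=151 cr=151 sum_balances=0
After txn 2: dr=81 cr=81 sum_balances=0
After txn 3: dr=69 cr=69 sum_balances=0
After txn 4: dr=360 cr=410 sum_balances=-50
After txn 5: dr=425 cr=425 sum_balances=-50
After txn 6: dr=290 cr=290 sum_balances=-50
After txn 7: dr=96 cr=96 sum_balances=-50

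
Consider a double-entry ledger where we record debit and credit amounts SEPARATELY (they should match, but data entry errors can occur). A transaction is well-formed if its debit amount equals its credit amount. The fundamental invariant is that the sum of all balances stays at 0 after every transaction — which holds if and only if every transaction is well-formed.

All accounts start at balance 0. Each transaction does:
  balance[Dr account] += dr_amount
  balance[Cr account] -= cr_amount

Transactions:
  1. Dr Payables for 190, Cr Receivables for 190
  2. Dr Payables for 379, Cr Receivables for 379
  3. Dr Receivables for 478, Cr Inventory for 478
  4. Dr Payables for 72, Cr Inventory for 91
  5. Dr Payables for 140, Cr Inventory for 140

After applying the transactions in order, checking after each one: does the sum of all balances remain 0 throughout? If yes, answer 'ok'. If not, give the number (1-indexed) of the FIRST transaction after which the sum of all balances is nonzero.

Answer: 4

Derivation:
After txn 1: dr=190 cr=190 sum_balances=0
After txn 2: dr=379 cr=379 sum_balances=0
After txn 3: dr=478 cr=478 sum_balances=0
After txn 4: dr=72 cr=91 sum_balances=-19
After txn 5: dr=140 cr=140 sum_balances=-19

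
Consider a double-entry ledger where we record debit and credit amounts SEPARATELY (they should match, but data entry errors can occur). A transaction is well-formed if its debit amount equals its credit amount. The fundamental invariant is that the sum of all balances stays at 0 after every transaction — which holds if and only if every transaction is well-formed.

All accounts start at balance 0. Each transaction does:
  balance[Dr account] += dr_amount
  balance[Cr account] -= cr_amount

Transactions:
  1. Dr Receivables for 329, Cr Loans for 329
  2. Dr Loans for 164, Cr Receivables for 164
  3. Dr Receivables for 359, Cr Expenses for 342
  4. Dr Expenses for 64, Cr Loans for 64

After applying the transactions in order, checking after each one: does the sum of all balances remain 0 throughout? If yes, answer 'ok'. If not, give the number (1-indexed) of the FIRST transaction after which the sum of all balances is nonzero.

After txn 1: dr=329 cr=329 sum_balances=0
After txn 2: dr=164 cr=164 sum_balances=0
After txn 3: dr=359 cr=342 sum_balances=17
After txn 4: dr=64 cr=64 sum_balances=17

Answer: 3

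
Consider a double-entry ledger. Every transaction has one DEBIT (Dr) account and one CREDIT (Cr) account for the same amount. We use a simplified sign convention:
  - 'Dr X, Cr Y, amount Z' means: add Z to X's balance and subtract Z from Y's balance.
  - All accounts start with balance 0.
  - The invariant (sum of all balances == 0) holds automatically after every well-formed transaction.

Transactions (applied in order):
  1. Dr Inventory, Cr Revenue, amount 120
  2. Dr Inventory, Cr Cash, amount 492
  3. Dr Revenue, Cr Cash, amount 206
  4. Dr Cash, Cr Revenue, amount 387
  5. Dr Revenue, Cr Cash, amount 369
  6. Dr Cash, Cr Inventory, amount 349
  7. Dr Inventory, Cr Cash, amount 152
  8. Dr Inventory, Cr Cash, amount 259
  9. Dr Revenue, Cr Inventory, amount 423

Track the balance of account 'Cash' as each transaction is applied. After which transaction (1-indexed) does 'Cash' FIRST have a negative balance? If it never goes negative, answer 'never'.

After txn 1: Cash=0
After txn 2: Cash=-492

Answer: 2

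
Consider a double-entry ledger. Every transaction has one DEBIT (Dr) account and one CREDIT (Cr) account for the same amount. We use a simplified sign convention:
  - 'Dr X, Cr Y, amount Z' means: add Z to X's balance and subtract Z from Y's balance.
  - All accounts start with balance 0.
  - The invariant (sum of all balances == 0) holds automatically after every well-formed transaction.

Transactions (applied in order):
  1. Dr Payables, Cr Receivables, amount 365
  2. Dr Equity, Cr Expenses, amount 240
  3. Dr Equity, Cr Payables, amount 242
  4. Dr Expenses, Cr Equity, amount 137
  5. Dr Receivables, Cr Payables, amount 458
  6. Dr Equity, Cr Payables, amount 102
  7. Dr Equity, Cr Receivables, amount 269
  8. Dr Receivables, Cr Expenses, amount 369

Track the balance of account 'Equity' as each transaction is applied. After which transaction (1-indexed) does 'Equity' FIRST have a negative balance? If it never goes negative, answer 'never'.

Answer: never

Derivation:
After txn 1: Equity=0
After txn 2: Equity=240
After txn 3: Equity=482
After txn 4: Equity=345
After txn 5: Equity=345
After txn 6: Equity=447
After txn 7: Equity=716
After txn 8: Equity=716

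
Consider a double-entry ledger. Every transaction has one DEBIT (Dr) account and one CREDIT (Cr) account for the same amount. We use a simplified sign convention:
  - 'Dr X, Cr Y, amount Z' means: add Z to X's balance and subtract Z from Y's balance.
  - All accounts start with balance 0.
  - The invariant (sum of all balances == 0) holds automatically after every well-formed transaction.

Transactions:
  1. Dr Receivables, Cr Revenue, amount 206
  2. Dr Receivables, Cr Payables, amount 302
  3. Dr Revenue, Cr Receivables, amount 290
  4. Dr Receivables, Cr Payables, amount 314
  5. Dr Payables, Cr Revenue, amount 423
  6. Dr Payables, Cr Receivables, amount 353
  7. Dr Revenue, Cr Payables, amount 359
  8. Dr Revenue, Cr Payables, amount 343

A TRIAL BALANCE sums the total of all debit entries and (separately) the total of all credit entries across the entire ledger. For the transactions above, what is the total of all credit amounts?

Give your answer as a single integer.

Answer: 2590

Derivation:
Txn 1: credit+=206
Txn 2: credit+=302
Txn 3: credit+=290
Txn 4: credit+=314
Txn 5: credit+=423
Txn 6: credit+=353
Txn 7: credit+=359
Txn 8: credit+=343
Total credits = 2590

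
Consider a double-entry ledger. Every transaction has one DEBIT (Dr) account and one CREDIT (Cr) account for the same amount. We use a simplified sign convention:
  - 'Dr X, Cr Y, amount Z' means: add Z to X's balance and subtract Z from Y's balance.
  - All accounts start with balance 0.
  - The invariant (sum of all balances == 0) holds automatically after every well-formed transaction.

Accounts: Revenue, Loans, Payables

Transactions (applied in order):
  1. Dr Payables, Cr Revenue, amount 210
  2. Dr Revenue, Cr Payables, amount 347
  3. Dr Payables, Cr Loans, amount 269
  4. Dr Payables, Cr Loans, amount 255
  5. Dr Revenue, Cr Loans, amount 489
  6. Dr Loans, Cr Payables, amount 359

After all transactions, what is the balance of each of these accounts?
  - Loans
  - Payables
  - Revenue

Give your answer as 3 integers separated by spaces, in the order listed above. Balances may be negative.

After txn 1 (Dr Payables, Cr Revenue, amount 210): Payables=210 Revenue=-210
After txn 2 (Dr Revenue, Cr Payables, amount 347): Payables=-137 Revenue=137
After txn 3 (Dr Payables, Cr Loans, amount 269): Loans=-269 Payables=132 Revenue=137
After txn 4 (Dr Payables, Cr Loans, amount 255): Loans=-524 Payables=387 Revenue=137
After txn 5 (Dr Revenue, Cr Loans, amount 489): Loans=-1013 Payables=387 Revenue=626
After txn 6 (Dr Loans, Cr Payables, amount 359): Loans=-654 Payables=28 Revenue=626

Answer: -654 28 626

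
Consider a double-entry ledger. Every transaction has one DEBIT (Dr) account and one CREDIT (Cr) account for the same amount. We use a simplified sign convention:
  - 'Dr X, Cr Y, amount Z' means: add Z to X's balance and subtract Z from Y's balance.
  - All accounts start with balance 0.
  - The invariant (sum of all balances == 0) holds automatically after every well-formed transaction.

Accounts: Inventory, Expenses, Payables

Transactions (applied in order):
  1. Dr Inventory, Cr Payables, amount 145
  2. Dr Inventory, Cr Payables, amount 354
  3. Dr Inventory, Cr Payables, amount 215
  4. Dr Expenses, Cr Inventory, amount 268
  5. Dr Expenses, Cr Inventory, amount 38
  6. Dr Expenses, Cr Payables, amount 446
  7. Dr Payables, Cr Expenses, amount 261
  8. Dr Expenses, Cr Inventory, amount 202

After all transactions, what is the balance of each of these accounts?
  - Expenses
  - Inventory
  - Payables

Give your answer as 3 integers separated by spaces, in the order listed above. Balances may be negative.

Answer: 693 206 -899

Derivation:
After txn 1 (Dr Inventory, Cr Payables, amount 145): Inventory=145 Payables=-145
After txn 2 (Dr Inventory, Cr Payables, amount 354): Inventory=499 Payables=-499
After txn 3 (Dr Inventory, Cr Payables, amount 215): Inventory=714 Payables=-714
After txn 4 (Dr Expenses, Cr Inventory, amount 268): Expenses=268 Inventory=446 Payables=-714
After txn 5 (Dr Expenses, Cr Inventory, amount 38): Expenses=306 Inventory=408 Payables=-714
After txn 6 (Dr Expenses, Cr Payables, amount 446): Expenses=752 Inventory=408 Payables=-1160
After txn 7 (Dr Payables, Cr Expenses, amount 261): Expenses=491 Inventory=408 Payables=-899
After txn 8 (Dr Expenses, Cr Inventory, amount 202): Expenses=693 Inventory=206 Payables=-899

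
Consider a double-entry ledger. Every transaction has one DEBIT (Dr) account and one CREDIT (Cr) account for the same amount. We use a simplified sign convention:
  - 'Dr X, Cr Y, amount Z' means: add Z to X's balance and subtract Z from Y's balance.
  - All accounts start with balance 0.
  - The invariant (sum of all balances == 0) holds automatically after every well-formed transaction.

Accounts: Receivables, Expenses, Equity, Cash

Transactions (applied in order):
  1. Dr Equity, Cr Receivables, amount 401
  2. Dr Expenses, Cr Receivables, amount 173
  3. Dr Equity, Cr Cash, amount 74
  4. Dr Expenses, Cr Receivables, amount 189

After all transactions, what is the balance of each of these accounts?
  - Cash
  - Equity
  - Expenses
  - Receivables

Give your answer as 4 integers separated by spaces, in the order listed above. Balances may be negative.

After txn 1 (Dr Equity, Cr Receivables, amount 401): Equity=401 Receivables=-401
After txn 2 (Dr Expenses, Cr Receivables, amount 173): Equity=401 Expenses=173 Receivables=-574
After txn 3 (Dr Equity, Cr Cash, amount 74): Cash=-74 Equity=475 Expenses=173 Receivables=-574
After txn 4 (Dr Expenses, Cr Receivables, amount 189): Cash=-74 Equity=475 Expenses=362 Receivables=-763

Answer: -74 475 362 -763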